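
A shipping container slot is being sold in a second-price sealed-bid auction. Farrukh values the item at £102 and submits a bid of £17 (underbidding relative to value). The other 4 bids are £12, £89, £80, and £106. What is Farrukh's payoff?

Payoff = £0.

Highest competing bid: £106.
Farrukh's bid £17 is not the highest, so Farrukh loses, pays nothing, and earns zero payoff.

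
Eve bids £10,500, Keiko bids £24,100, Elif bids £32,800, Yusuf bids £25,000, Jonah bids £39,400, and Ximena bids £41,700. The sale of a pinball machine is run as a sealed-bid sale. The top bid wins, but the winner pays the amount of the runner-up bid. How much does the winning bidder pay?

Sorted high to low: Ximena £41,700 > Jonah £39,400 > Elif £32,800 > Yusuf £25,000 > Keiko £24,100 > Eve £10,500.
Ximena has the highest bid, so Ximena wins.
The second-highest bid is £39,400, so that is what Ximena pays.

£39,400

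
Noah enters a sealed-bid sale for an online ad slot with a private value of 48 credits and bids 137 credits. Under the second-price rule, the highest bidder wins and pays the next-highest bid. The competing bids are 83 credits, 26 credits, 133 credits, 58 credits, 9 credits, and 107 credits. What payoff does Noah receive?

Payoff = -85 credits.

Highest competing bid: 133 credits.
Noah's bid 137 credits is the highest overall, so Noah wins and pays the second-highest bid, 133 credits.
Payoff = value − price = 48 credits − 133 credits = -85 credits.
Overbidding won the item at a price above value — truthful bidding would have avoided this loss.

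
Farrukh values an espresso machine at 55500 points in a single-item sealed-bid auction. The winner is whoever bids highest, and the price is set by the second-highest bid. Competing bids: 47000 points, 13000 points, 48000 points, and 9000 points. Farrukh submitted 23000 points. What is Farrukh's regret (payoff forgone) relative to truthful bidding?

7500 points

The highest competing bid is 48000 points.
Bidding truthfully at 55500 points: Farrukh has the top bid, wins, and pays the second-highest bid 48000 points. Payoff = 55500 points − 48000 points = 7500 points.
Bidding 23000 points: the top bid is 48000 points (a rival), so Farrukh loses. Payoff = 0 points.
Regret = truthful payoff − actual payoff = 7500 points − 0 points = 7500 points.
This is the dominant-strategy logic: truthful bidding weakly beats any alternative.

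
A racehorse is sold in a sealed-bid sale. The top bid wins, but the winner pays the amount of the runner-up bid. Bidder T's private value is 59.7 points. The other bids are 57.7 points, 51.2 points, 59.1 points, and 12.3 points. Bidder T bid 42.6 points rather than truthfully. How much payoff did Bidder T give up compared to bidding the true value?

Regret: 0.6 points.

The highest competing bid is 59.1 points.
Bidding truthfully at 59.7 points: Bidder T has the top bid, wins, and pays the second-highest bid 59.1 points. Payoff = 59.7 points − 59.1 points = 0.6 points.
Bidding 42.6 points: the top bid is 59.1 points (a rival), so Bidder T loses. Payoff = 0.0 points.
Regret = truthful payoff − actual payoff = 0.6 points − 0.0 points = 0.6 points.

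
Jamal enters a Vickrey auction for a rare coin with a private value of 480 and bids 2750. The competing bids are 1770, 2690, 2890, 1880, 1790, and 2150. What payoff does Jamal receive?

Highest competing bid: 2890.
Jamal's bid 2750 is not the highest, so Jamal loses, pays nothing, and earns zero payoff.

0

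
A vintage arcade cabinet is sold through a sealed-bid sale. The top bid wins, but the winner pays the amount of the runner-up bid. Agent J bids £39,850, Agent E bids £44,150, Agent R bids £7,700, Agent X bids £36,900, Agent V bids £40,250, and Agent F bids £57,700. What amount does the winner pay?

Bids in descending order: Agent F £57,700, then Agent E £44,150, then Agent V £40,250, then Agent J £39,850, then Agent X £36,900, then Agent R £7,700.
Agent F has the highest bid, so Agent F wins.
The second-highest bid is £44,150, so that is what Agent F pays.

Price paid: £44,150.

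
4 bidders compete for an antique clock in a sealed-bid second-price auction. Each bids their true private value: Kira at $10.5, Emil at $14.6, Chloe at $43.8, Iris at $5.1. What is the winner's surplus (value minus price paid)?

Ranking the bids: Chloe $43.8; Emil $14.6; Kira $10.5; Iris $5.1.
Chloe wins with the top bid and pays the second-highest, $14.6.
Surplus = $43.8 − $14.6 = $29.2.

Surplus = $29.2.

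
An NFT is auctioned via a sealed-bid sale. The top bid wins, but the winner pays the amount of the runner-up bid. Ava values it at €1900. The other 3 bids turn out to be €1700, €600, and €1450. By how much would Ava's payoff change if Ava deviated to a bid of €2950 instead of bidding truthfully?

The highest competing bid is €1700.
Bidding truthfully at €1900: Ava has the top bid, wins, and pays the second-highest bid €1700. Payoff = €1900 − €1700 = €200.
Bidding €2950: Ava has the top bid, wins, and pays the second-highest bid €1700. Payoff = €1900 − €1700 = €200.
Change = €200 − €200 = €0.
The bid only affects whether you win, not the price — here both bids land on the same side of the top rival bid, so the deviation is payoff-neutral.

Change in payoff: €0.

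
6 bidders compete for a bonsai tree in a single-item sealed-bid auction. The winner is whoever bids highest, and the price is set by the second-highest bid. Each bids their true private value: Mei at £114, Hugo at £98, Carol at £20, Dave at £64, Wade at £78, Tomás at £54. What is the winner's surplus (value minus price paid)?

Ordered from highest: Mei £114 > Hugo £98 > Wade £78 > Dave £64 > Tomás £54 > Carol £20.
Mei wins with the top bid and pays the second-highest, £98.
Surplus = £114 − £98 = £16.

£16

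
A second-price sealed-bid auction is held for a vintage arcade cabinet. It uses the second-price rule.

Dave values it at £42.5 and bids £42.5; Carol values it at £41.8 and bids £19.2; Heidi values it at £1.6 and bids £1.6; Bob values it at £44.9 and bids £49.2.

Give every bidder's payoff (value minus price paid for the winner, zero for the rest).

Sorted high to low: Bob £49.2, then Dave £42.5, then Carol £19.2, then Heidi £1.6.
Bob has the top bid and wins; the price is the second-highest bid, £42.5.
Bob's payoff = £44.9 − £42.5 = £2.4. All other bidders lose, so their payoff is 0.

Payoffs: Dave £0.0, Carol £0.0, Heidi £0.0, Bob £2.4.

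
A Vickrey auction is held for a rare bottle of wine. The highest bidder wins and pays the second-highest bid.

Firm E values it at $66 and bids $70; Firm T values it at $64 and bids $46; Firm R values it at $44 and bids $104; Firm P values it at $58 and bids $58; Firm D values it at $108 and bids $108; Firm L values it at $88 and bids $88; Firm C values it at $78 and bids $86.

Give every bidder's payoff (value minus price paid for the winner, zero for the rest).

Firm E $0, Firm T $0, Firm R $0, Firm P $0, Firm D $4, Firm L $0, Firm C $0.

Ranking the bids: Firm D $108, then Firm R $104, then Firm L $88, then Firm C $86, then Firm E $70, then Firm P $58, then Firm T $46.
Firm D has the top bid and wins; the price is the second-highest bid, $104.
Firm D's payoff = $108 − $104 = $4. All other bidders lose, so their payoff is 0.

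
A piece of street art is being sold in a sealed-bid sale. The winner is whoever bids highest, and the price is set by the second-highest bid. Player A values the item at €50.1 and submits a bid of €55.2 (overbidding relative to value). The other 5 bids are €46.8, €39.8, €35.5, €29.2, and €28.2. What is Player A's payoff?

Payoff = €3.3.

Highest competing bid: €46.8.
Player A's bid €55.2 is the highest overall, so Player A wins and pays the second-highest bid, €46.8.
Payoff = value − price = €50.1 − €46.8 = €3.3.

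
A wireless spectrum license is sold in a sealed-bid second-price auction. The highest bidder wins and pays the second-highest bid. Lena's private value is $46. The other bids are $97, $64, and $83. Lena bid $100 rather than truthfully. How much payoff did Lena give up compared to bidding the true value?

$51

The highest competing bid is $97.
Bidding truthfully at $46: the top bid is $97 (a rival), so Lena loses. Payoff = $0.
Bidding $100: Lena has the top bid, wins, and pays the second-highest bid $97. Payoff = $46 − $97 = -$51.
Regret = truthful payoff − actual payoff = $0 − -$51 = $51.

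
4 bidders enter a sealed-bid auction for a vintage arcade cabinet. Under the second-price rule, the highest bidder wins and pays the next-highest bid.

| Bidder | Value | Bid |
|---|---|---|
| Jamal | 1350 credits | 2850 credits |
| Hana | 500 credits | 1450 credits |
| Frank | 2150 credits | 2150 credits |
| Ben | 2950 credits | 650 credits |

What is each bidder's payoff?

Sorted high to low: Jamal 2850 credits; Frank 2150 credits; Hana 1450 credits; Ben 650 credits.
Jamal has the top bid and wins; the price is the second-highest bid, 2150 credits.
Jamal's payoff = 1350 credits − 2150 credits = -800 credits. All other bidders lose, so their payoff is 0.

Payoffs: Jamal -800 credits, Hana 0 credits, Frank 0 credits, Ben 0 credits.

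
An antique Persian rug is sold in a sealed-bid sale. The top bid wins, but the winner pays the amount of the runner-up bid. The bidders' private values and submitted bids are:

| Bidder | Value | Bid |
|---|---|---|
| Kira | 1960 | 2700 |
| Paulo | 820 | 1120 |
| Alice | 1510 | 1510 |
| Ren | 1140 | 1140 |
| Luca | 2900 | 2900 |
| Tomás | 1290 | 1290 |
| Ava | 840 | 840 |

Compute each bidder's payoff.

Payoffs: Kira 0, Paulo 0, Alice 0, Ren 0, Luca 200, Tomás 0, Ava 0.

Sorted high to low: Luca 2900 > Kira 2700 > Alice 1510 > Tomás 1290 > Ren 1140 > Paulo 1120 > Ava 840.
Luca has the top bid and wins; the price is the second-highest bid, 2700.
Luca's payoff = 2900 − 2700 = 200. All other bidders lose, so their payoff is 0.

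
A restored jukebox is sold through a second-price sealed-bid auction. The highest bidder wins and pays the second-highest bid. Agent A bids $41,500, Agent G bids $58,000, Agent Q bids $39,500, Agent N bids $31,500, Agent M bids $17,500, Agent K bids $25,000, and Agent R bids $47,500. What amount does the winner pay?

Price paid: $47,500.

Ordered from highest: Agent G $58,000 > Agent R $47,500 > Agent A $41,500 > Agent Q $39,500 > Agent N $31,500 > Agent K $25,000 > Agent M $17,500.
Agent G has the highest bid, so Agent G wins.
The second-highest bid is $47,500, so that is what Agent G pays.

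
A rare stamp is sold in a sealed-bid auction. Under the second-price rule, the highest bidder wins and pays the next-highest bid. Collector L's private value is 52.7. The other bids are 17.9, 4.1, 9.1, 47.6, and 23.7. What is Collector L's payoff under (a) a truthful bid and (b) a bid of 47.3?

The highest competing bid is 47.6.
Bidding truthfully at 52.7: Collector L has the top bid, wins, and pays the second-highest bid 47.6. Payoff = 52.7 − 47.6 = 5.1.
Bidding 47.3: the top bid is 47.6 (a rival), so Collector L loses. Payoff = 0.0.

(a) 5.1  (b) 0.0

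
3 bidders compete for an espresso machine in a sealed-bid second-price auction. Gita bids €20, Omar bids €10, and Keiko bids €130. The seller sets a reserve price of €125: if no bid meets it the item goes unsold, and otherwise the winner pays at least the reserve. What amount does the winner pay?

Bids in descending order: Keiko €130; Gita €20; Omar €10.
Keiko has the highest bid, so Keiko wins.
The second-highest bid is €20, but the reserve €125 is higher, so the price is the reserve.

The winner pays €125.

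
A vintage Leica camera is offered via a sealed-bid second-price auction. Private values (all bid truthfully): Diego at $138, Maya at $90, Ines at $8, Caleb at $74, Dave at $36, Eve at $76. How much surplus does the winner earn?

$48

Ordered from highest: Diego $138 > Maya $90 > Eve $76 > Caleb $74 > Dave $36 > Ines $8.
Diego wins with the top bid and pays the second-highest, $90.
Surplus = $138 − $90 = $48.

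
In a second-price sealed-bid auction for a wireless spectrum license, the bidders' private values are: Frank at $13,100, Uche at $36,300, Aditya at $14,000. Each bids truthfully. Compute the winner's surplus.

Surplus = $22,300.

Sorted high to low: Uche $36,300, then Aditya $14,000, then Frank $13,100.
Uche wins with the top bid and pays the second-highest, $14,000.
Surplus = $36,300 − $14,000 = $22,300.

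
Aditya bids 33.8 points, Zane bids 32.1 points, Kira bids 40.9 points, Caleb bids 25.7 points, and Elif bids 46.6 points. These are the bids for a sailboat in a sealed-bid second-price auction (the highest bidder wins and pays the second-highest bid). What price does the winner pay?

40.9 points

Bids in descending order: Elif 46.6 points; Kira 40.9 points; Aditya 33.8 points; Zane 32.1 points; Caleb 25.7 points.
Elif is the highest bidder, so Elif wins.
Under the second-price rule, the price is the second-highest bid: 40.9 points.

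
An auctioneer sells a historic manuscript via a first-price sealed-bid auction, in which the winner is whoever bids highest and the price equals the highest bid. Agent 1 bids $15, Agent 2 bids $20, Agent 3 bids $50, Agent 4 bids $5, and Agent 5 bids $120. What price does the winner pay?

$120

Ranking the bids: Agent 5 $120, then Agent 3 $50, then Agent 2 $20, then Agent 1 $15, then Agent 4 $5.
Agent 5 is the highest bidder, so Agent 5 wins.
Under the first-price rule, the price is the highest bid: $120.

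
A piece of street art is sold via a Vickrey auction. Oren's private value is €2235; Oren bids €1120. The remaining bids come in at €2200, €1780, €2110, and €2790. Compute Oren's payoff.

Highest competing bid: €2790.
Oren's bid €1120 is not the highest, so Oren loses, pays nothing, and earns zero payoff.

Oren's payoff: €0.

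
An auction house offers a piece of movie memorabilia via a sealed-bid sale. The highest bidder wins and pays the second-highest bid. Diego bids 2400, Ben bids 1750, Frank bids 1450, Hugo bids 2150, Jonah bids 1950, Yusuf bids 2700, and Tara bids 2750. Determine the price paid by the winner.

2700

Bids in descending order: Tara 2750 > Yusuf 2700 > Diego 2400 > Hugo 2150 > Jonah 1950 > Ben 1750 > Frank 1450.
Tara has the highest bid, so Tara wins.
The second-highest bid is 2700, so that is what Tara pays.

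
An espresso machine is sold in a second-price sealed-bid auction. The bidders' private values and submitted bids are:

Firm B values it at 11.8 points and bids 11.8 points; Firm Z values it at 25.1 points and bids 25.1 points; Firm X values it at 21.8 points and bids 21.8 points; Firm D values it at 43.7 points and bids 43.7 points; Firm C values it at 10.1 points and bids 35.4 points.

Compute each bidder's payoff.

Bids in descending order: Firm D 43.7 points > Firm C 35.4 points > Firm Z 25.1 points > Firm X 21.8 points > Firm B 11.8 points.
Firm D has the top bid and wins; the price is the second-highest bid, 35.4 points.
Firm D's payoff = 43.7 points − 35.4 points = 8.3 points. All other bidders lose, so their payoff is 0.

Firm B 0.0 points, Firm Z 0.0 points, Firm X 0.0 points, Firm D 8.3 points, Firm C 0.0 points.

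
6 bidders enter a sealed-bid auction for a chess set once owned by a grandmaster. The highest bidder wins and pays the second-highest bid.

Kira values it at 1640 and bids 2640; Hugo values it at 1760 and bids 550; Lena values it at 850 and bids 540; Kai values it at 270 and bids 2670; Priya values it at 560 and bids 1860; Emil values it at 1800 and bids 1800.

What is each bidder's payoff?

Sorted high to low: Kai 2670; Kira 2640; Priya 1860; Emil 1800; Hugo 550; Lena 540.
Kai has the top bid and wins; the price is the second-highest bid, 2640.
Kai's payoff = 270 − 2640 = -2370. All other bidders lose, so their payoff is 0.

Payoffs: Kira 0, Hugo 0, Lena 0, Kai -2370, Priya 0, Emil 0.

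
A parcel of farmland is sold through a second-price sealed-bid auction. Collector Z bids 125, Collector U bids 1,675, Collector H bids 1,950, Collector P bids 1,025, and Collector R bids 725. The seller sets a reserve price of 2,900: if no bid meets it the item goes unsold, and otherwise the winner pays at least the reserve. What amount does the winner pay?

unsold

Bids in descending order: Collector H 1,950, then Collector U 1,675, then Collector P 1,025, then Collector R 725, then Collector Z 125.
The top bid 1,950 is below the reserve 2,900, so the item goes unsold and nothing is paid.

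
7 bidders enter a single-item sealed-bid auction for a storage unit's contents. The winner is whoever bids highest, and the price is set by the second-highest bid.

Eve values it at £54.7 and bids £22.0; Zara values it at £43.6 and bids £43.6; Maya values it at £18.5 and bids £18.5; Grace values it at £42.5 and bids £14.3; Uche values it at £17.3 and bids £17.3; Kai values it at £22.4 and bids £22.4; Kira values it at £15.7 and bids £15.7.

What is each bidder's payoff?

Bids in descending order: Zara £43.6; Kai £22.4; Eve £22.0; Maya £18.5; Uche £17.3; Kira £15.7; Grace £14.3.
Zara has the top bid and wins; the price is the second-highest bid, £22.4.
Zara's payoff = £43.6 − £22.4 = £21.2. All other bidders lose, so their payoff is 0.

Payoffs: Eve £0.0, Zara £21.2, Maya £0.0, Grace £0.0, Uche £0.0, Kai £0.0, Kira £0.0.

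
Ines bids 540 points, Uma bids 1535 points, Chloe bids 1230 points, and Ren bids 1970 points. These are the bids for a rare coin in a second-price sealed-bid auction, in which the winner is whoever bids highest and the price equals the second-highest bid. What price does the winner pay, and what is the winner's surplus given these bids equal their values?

Bids in descending order: Ren 1970 points, then Uma 1535 points, then Chloe 1230 points, then Ines 540 points.
Ren is the highest bidder, so Ren wins.
Under the second-price rule, the price is the second-highest bid: 1535 points.
Surplus = 1970 points − 1535 points = 435 points.

The winner pays 1535 points for a surplus of 435 points.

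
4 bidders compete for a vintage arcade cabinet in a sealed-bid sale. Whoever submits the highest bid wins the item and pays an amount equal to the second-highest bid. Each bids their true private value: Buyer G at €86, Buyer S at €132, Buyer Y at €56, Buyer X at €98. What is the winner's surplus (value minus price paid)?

Ordered from highest: Buyer S €132 > Buyer X €98 > Buyer G €86 > Buyer Y €56.
Buyer S wins with the top bid and pays the second-highest, €98.
Surplus = €132 − €98 = €34.

Winner's surplus: €34.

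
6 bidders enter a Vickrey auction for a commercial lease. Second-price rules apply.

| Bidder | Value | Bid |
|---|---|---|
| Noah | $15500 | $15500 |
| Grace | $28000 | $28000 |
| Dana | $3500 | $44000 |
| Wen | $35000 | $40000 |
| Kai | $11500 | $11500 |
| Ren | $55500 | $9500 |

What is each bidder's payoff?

Noah $0, Grace $0, Dana -$36500, Wen $0, Kai $0, Ren $0.

Sorted high to low: Dana $44000 > Wen $40000 > Grace $28000 > Noah $15500 > Kai $11500 > Ren $9500.
Dana has the top bid and wins; the price is the second-highest bid, $40000.
Dana's payoff = $3500 − $40000 = -$36500. All other bidders lose, so their payoff is 0.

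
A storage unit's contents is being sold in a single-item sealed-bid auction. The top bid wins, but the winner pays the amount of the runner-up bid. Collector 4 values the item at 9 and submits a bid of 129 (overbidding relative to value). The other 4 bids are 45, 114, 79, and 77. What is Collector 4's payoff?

-105

Highest competing bid: 114.
Collector 4's bid 129 is the highest overall, so Collector 4 wins and pays the second-highest bid, 114.
Payoff = value − price = 9 − 114 = -105.
Overbidding won the item at a price above value — truthful bidding would have avoided this loss.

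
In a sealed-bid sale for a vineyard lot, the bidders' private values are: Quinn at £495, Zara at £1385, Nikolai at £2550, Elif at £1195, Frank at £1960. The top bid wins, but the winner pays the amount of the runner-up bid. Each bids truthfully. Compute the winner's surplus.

Bids in descending order: Nikolai £2550; Frank £1960; Zara £1385; Elif £1195; Quinn £495.
Nikolai wins with the top bid and pays the second-highest, £1960.
Surplus = £2550 − £1960 = £590.

Winner's surplus: £590.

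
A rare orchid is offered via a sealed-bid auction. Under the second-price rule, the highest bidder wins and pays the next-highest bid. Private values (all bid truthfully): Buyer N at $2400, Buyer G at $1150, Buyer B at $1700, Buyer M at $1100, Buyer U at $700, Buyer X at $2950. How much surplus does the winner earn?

Ranking the bids: Buyer X $2950 > Buyer N $2400 > Buyer B $1700 > Buyer G $1150 > Buyer M $1100 > Buyer U $700.
Buyer X wins with the top bid and pays the second-highest, $2400.
Surplus = $2950 − $2400 = $550.

Surplus = $550.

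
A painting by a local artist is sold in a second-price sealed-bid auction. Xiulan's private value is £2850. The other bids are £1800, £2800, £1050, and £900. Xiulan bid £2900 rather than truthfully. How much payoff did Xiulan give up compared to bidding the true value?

The highest competing bid is £2800.
Bidding truthfully at £2850: Xiulan has the top bid, wins, and pays the second-highest bid £2800. Payoff = £2850 − £2800 = £50.
Bidding £2900: Xiulan has the top bid, wins, and pays the second-highest bid £2800. Payoff = £2850 − £2800 = £50.
Regret = truthful payoff − actual payoff = £50 − £50 = £0.
The bid only affects whether you win, not the price — here both bids land on the same side of the top rival bid, so the deviation is payoff-neutral.

Regret: £0.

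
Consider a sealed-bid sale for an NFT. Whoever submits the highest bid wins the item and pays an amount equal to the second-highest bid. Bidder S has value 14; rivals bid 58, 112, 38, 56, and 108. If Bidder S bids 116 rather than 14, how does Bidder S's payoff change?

The highest competing bid is 112.
Bidding truthfully at 14: the top bid is 112 (a rival), so Bidder S loses. Payoff = 0.
Bidding 116: Bidder S has the top bid, wins, and pays the second-highest bid 112. Payoff = 14 − 112 = -98.
Change = -98 − 0 = -98.
Deviating from a truthful bid can only lose payoff in a second-price auction — never gain.

-98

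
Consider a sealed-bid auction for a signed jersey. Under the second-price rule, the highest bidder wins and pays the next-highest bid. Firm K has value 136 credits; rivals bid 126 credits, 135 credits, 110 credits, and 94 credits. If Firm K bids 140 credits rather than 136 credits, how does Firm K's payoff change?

0 credits

The highest competing bid is 135 credits.
Bidding truthfully at 136 credits: Firm K has the top bid, wins, and pays the second-highest bid 135 credits. Payoff = 136 credits − 135 credits = 1 credits.
Bidding 140 credits: Firm K has the top bid, wins, and pays the second-highest bid 135 credits. Payoff = 136 credits − 135 credits = 1 credits.
Change = 1 credits − 1 credits = 0 credits.
The bid only affects whether you win, not the price — here both bids land on the same side of the top rival bid, so the deviation is payoff-neutral.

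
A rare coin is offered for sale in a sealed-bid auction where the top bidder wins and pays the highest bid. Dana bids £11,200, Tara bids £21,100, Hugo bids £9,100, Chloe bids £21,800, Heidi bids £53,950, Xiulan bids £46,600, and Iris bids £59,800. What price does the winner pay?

Ranking the bids: Iris £59,800; Heidi £53,950; Xiulan £46,600; Chloe £21,800; Tara £21,100; Dana £11,200; Hugo £9,100.
Iris is the highest bidder, so Iris wins.
Under the first-price rule, the price is the highest bid: £59,800.

£59,800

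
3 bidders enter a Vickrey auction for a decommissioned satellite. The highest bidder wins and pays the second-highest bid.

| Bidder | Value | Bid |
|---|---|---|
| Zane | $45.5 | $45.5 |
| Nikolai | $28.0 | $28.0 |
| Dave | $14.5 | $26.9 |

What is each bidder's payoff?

Bids in descending order: Zane $45.5; Nikolai $28.0; Dave $26.9.
Zane has the top bid and wins; the price is the second-highest bid, $28.0.
Zane's payoff = $45.5 − $28.0 = $17.5. All other bidders lose, so their payoff is 0.

Zane $17.5, Nikolai $0.0, Dave $0.0.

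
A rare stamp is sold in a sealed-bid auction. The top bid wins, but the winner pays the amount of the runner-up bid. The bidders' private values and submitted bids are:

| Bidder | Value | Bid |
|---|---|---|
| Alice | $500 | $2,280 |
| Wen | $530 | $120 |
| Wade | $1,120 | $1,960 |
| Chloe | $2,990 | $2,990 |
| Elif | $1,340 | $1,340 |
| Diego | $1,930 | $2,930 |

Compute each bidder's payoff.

Ordered from highest: Chloe $2,990; Diego $2,930; Alice $2,280; Wade $1,960; Elif $1,340; Wen $120.
Chloe has the top bid and wins; the price is the second-highest bid, $2,930.
Chloe's payoff = $2,990 − $2,930 = $60. All other bidders lose, so their payoff is 0.

Alice $0, Wen $0, Wade $0, Chloe $60, Elif $0, Diego $0.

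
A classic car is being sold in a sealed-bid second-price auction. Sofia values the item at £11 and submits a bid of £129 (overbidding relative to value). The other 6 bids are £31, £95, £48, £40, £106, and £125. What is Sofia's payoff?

-£114

Highest competing bid: £125.
Sofia's bid £129 is the highest overall, so Sofia wins and pays the second-highest bid, £125.
Payoff = value − price = £11 − £125 = -£114.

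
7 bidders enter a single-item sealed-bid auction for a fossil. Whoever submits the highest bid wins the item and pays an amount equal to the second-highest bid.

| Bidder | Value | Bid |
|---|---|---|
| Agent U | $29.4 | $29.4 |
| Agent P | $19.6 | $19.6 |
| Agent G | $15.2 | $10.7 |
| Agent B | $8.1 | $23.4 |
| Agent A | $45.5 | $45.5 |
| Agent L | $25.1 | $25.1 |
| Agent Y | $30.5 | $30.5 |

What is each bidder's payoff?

Ranking the bids: Agent A $45.5; Agent Y $30.5; Agent U $29.4; Agent L $25.1; Agent B $23.4; Agent P $19.6; Agent G $10.7.
Agent A has the top bid and wins; the price is the second-highest bid, $30.5.
Agent A's payoff = $45.5 − $30.5 = $15.0. All other bidders lose, so their payoff is 0.

Agent U $0.0, Agent P $0.0, Agent G $0.0, Agent B $0.0, Agent A $15.0, Agent L $0.0, Agent Y $0.0.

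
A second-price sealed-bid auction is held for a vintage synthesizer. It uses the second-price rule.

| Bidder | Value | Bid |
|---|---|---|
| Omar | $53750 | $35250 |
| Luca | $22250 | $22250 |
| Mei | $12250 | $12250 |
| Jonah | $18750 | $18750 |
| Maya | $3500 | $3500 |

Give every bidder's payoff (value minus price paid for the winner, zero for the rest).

Payoffs: Omar $31500, Luca $0, Mei $0, Jonah $0, Maya $0.

Ranking the bids: Omar $35250; Luca $22250; Jonah $18750; Mei $12250; Maya $3500.
Omar has the top bid and wins; the price is the second-highest bid, $22250.
Omar's payoff = $53750 − $22250 = $31500. All other bidders lose, so their payoff is 0.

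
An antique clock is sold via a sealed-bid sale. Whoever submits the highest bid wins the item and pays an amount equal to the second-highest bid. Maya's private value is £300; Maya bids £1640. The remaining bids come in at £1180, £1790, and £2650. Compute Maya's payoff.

Highest competing bid: £2650.
Maya's bid £1640 is not the highest, so Maya loses, pays nothing, and earns zero payoff.

Payoff = £0.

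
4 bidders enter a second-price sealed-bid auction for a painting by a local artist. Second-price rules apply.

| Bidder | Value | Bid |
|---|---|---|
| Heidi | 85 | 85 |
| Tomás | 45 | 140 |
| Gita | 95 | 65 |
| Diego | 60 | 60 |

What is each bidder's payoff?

Payoffs: Heidi 0, Tomás -40, Gita 0, Diego 0.

Sorted high to low: Tomás 140; Heidi 85; Gita 65; Diego 60.
Tomás has the top bid and wins; the price is the second-highest bid, 85.
Tomás's payoff = 45 − 85 = -40. All other bidders lose, so their payoff is 0.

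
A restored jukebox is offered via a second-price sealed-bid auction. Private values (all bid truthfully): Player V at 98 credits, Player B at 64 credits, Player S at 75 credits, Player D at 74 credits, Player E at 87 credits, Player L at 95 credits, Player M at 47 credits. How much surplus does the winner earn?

Winner's surplus: 3 credits.

Ordered from highest: Player V 98 credits, then Player L 95 credits, then Player E 87 credits, then Player S 75 credits, then Player D 74 credits, then Player B 64 credits, then Player M 47 credits.
Player V wins with the top bid and pays the second-highest, 95 credits.
Surplus = 98 credits − 95 credits = 3 credits.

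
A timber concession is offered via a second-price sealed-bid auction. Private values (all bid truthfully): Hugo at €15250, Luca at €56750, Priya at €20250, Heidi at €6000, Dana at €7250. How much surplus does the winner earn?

Sorted high to low: Luca €56750, then Priya €20250, then Hugo €15250, then Dana €7250, then Heidi €6000.
Luca wins with the top bid and pays the second-highest, €20250.
Surplus = €56750 − €20250 = €36500.

€36500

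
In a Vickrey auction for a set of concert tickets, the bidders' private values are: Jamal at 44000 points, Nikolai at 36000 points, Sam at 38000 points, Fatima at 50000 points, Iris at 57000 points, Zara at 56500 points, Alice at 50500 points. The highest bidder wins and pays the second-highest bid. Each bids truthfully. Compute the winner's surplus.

Surplus = 500 points.

Sorted high to low: Iris 57000 points, then Zara 56500 points, then Alice 50500 points, then Fatima 50000 points, then Jamal 44000 points, then Sam 38000 points, then Nikolai 36000 points.
Iris wins with the top bid and pays the second-highest, 56500 points.
Surplus = 57000 points − 56500 points = 500 points.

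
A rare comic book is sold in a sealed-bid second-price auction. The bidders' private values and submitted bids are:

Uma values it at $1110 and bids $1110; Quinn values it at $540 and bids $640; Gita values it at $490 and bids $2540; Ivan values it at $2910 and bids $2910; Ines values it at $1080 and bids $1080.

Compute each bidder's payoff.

Ordered from highest: Ivan $2910 > Gita $2540 > Uma $1110 > Ines $1080 > Quinn $640.
Ivan has the top bid and wins; the price is the second-highest bid, $2540.
Ivan's payoff = $2910 − $2540 = $370. All other bidders lose, so their payoff is 0.

Payoffs: Uma $0, Quinn $0, Gita $0, Ivan $370, Ines $0.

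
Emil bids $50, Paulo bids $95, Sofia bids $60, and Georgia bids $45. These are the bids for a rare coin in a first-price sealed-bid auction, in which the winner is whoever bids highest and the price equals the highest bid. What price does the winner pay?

$95

Sorted high to low: Paulo $95; Sofia $60; Emil $50; Georgia $45.
Paulo is the highest bidder, so Paulo wins.
Under the first-price rule, the price is the highest bid: $95.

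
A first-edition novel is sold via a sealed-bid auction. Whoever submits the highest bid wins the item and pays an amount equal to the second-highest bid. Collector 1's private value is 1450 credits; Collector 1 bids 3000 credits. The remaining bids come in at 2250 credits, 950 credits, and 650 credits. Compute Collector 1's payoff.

Highest competing bid: 2250 credits.
Collector 1's bid 3000 credits is the highest overall, so Collector 1 wins and pays the second-highest bid, 2250 credits.
Payoff = value − price = 1450 credits − 2250 credits = -800 credits.
Overbidding won the item at a price above value — truthful bidding would have avoided this loss.

-800 credits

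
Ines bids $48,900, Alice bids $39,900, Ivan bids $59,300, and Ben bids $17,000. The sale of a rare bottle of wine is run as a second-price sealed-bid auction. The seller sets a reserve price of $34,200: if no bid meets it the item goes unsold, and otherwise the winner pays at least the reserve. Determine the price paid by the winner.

Ordered from highest: Ivan $59,300, then Ines $48,900, then Alice $39,900, then Ben $17,000.
Ivan has the highest bid, so Ivan wins.
The second-highest bid is $48,900, which exceeds the reserve, so that sets the price.

The winner pays $48,900.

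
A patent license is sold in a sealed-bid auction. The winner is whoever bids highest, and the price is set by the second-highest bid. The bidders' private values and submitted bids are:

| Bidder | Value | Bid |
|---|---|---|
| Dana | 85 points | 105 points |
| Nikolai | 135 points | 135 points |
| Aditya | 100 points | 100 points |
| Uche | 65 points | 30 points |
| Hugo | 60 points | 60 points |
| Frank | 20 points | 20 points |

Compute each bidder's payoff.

Dana 0 points, Nikolai 30 points, Aditya 0 points, Uche 0 points, Hugo 0 points, Frank 0 points.

Bids in descending order: Nikolai 135 points, then Dana 105 points, then Aditya 100 points, then Hugo 60 points, then Uche 30 points, then Frank 20 points.
Nikolai has the top bid and wins; the price is the second-highest bid, 105 points.
Nikolai's payoff = 135 points − 105 points = 30 points. All other bidders lose, so their payoff is 0.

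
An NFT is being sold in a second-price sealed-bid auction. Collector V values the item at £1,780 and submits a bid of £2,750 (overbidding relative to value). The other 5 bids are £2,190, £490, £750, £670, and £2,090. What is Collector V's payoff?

Collector V's payoff: -£410.

Highest competing bid: £2,190.
Collector V's bid £2,750 is the highest overall, so Collector V wins and pays the second-highest bid, £2,190.
Payoff = value − price = £1,780 − £2,190 = -£410.
Overbidding won the item at a price above value — truthful bidding would have avoided this loss.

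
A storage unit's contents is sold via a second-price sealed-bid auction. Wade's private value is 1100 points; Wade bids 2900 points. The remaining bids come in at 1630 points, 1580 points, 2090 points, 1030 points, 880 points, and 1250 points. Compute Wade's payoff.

Highest competing bid: 2090 points.
Wade's bid 2900 points is the highest overall, so Wade wins and pays the second-highest bid, 2090 points.
Payoff = value − price = 1100 points − 2090 points = -990 points.
Overbidding won the item at a price above value — truthful bidding would have avoided this loss.

Payoff = -990 points.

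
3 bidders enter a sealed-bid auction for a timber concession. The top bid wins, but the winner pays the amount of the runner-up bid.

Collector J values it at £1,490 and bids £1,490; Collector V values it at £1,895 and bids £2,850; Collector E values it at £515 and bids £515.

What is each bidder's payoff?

Collector J £0, Collector V £405, Collector E £0.

Sorted high to low: Collector V £2,850; Collector J £1,490; Collector E £515.
Collector V has the top bid and wins; the price is the second-highest bid, £1,490.
Collector V's payoff = £1,895 − £1,490 = £405. All other bidders lose, so their payoff is 0.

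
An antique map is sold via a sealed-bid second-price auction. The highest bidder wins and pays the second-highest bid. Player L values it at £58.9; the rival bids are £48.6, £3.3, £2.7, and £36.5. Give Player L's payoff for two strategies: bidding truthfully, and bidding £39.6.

The highest competing bid is £48.6.
Bidding truthfully at £58.9: Player L has the top bid, wins, and pays the second-highest bid £48.6. Payoff = £58.9 − £48.6 = £10.3.
Bidding £39.6: the top bid is £48.6 (a rival), so Player L loses. Payoff = £0.0.

Truthful: £10.3; alternative: £0.0.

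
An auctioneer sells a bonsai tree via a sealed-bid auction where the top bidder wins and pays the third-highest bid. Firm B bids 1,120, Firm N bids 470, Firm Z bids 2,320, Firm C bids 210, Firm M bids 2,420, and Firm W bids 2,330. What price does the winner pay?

Ranking the bids: Firm M 2,420 > Firm W 2,330 > Firm Z 2,320 > Firm B 1,120 > Firm N 470 > Firm C 210.
Firm M is the highest bidder, so Firm M wins.
Under the third-price rule, the price is the third-highest bid: 2,320.

Price paid: 2,320.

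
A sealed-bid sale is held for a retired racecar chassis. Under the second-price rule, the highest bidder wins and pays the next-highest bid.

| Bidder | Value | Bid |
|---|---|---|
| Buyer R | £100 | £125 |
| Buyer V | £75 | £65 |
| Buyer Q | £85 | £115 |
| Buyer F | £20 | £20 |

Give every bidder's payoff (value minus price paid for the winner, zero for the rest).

Payoffs: Buyer R -£15, Buyer V £0, Buyer Q £0, Buyer F £0.

Bids in descending order: Buyer R £125, then Buyer Q £115, then Buyer V £65, then Buyer F £20.
Buyer R has the top bid and wins; the price is the second-highest bid, £115.
Buyer R's payoff = £100 − £115 = -£15. All other bidders lose, so their payoff is 0.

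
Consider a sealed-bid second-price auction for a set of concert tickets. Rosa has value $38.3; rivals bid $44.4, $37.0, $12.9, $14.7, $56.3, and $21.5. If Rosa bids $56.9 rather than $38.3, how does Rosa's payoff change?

-$18.0

The highest competing bid is $56.3.
Bidding truthfully at $38.3: the top bid is $56.3 (a rival), so Rosa loses. Payoff = $0.0.
Bidding $56.9: Rosa has the top bid, wins, and pays the second-highest bid $56.3. Payoff = $38.3 − $56.3 = -$18.0.
Change = -$18.0 − $0.0 = -$18.0.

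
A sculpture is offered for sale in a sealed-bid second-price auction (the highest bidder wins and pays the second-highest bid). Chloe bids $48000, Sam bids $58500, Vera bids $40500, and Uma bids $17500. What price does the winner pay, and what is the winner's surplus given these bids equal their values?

Price $48000; surplus $10500.

Ranking the bids: Sam $58500 > Chloe $48000 > Vera $40500 > Uma $17500.
Sam is the highest bidder, so Sam wins.
Under the second-price rule, the price is the second-highest bid: $48000.
Surplus = $58500 − $48000 = $10500.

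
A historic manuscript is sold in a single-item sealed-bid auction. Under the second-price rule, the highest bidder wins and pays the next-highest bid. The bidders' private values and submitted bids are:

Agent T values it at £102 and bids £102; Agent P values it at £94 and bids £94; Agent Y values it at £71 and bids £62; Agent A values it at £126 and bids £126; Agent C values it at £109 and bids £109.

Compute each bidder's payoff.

Sorted high to low: Agent A £126; Agent C £109; Agent T £102; Agent P £94; Agent Y £62.
Agent A has the top bid and wins; the price is the second-highest bid, £109.
Agent A's payoff = £126 − £109 = £17. All other bidders lose, so their payoff is 0.

Agent T £0, Agent P £0, Agent Y £0, Agent A £17, Agent C £0.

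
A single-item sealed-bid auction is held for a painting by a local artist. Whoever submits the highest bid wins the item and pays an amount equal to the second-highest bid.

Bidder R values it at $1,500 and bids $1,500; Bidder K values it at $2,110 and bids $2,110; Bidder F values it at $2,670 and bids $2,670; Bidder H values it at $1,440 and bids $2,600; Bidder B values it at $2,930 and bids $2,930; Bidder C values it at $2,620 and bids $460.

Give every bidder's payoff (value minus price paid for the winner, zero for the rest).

Bidder R $0, Bidder K $0, Bidder F $0, Bidder H $0, Bidder B $260, Bidder C $0.

Ranking the bids: Bidder B $2,930 > Bidder F $2,670 > Bidder H $2,600 > Bidder K $2,110 > Bidder R $1,500 > Bidder C $460.
Bidder B has the top bid and wins; the price is the second-highest bid, $2,670.
Bidder B's payoff = $2,930 − $2,670 = $260. All other bidders lose, so their payoff is 0.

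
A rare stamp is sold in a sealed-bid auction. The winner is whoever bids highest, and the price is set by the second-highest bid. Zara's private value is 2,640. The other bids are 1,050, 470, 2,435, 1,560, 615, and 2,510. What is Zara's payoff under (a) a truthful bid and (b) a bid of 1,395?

(a) 130  (b) 0

The highest competing bid is 2,510.
Bidding truthfully at 2,640: Zara has the top bid, wins, and pays the second-highest bid 2,510. Payoff = 2,640 − 2,510 = 130.
Bidding 1,395: the top bid is 2,510 (a rival), so Zara loses. Payoff = 0.
Deviating from a truthful bid can only lose payoff in a second-price auction — never gain.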